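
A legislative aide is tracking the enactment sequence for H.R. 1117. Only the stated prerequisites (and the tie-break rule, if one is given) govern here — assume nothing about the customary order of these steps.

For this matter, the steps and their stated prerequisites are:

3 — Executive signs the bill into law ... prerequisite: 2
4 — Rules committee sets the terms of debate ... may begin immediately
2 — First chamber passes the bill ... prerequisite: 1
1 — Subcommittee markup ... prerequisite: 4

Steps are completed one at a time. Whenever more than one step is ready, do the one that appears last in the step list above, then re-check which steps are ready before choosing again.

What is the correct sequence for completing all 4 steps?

4 → 1 → 2 → 3

Only 4 has no prerequisites, so it is first.
Next only 1 has its prerequisites met → 1.
2 needed 1, now all done → 2.
Next only 3 has its prerequisites met → 3.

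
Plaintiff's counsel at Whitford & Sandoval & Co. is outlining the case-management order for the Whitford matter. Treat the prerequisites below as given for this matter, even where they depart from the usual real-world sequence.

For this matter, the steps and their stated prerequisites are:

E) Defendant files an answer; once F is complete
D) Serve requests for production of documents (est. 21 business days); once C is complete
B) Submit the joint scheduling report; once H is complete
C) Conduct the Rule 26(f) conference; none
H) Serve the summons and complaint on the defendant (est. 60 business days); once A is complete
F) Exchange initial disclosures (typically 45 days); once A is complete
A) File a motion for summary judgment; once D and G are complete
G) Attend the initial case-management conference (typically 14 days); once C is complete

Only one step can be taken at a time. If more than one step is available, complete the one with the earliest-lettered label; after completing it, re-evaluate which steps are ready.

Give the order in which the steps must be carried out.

Only C has no prerequisites, so it is first.
Ready: D and G. D has the earlier label → D.
Next only G has its prerequisites met → G.
A is the only step now ready → A.
F and H are both available; F has the earlier label → F.
Ready: E and H. E has the earlier label → E.
H needed A, now all done → H.
B needed H, now all done → B.

C, D, G, A, F, E, H, B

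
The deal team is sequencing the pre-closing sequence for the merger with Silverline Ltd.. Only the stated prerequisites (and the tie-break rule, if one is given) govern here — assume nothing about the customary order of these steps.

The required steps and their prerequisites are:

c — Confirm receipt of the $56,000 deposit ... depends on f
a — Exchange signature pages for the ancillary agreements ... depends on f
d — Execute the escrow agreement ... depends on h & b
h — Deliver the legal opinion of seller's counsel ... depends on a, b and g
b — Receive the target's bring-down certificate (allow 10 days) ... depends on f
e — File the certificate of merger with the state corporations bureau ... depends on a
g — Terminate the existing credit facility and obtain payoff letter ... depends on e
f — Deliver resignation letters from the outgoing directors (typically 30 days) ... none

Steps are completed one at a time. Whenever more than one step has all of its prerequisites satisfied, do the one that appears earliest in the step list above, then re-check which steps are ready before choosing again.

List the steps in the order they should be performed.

Only f has no prerequisites, so it is first.
c, a and b are all available; c is listed earlier → c.
Now a and b have their prerequisites met. a is listed earlier, so a next.
Now b and e have their prerequisites met. b is listed earlier, so b next.
Next only e has its prerequisites met → e.
g is the only step now ready → g.
Next only h has its prerequisites met → h.
d needed h and b, now all done → d.

f, c, a, b, e, g, h, d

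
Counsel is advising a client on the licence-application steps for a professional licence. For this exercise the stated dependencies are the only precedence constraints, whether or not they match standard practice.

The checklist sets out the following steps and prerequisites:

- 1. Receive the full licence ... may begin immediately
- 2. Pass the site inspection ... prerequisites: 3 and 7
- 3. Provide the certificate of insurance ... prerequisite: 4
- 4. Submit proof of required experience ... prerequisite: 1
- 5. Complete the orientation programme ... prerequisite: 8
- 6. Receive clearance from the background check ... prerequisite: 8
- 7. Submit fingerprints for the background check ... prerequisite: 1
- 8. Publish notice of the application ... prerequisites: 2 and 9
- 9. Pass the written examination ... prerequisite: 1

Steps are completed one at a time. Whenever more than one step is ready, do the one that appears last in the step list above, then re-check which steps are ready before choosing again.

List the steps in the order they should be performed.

1 9 7 4 3 2 8 6 5

1 is the only step with nothing outstanding, so it goes first.
Now 9, 7 and 4 have their prerequisites met. 9 is listed later, so 9 next.
Ready: 7 and 4. 7 is listed later → 7.
4 needed 1, now all done → 4.
3 is the only step now ready → 3.
That leaves 2 as the only ready step → 2.
8 needed 9 and 2, now all done → 8.
Ready: 6 and 5. 6 is listed later → 6.
Next only 5 has its prerequisites met → 5.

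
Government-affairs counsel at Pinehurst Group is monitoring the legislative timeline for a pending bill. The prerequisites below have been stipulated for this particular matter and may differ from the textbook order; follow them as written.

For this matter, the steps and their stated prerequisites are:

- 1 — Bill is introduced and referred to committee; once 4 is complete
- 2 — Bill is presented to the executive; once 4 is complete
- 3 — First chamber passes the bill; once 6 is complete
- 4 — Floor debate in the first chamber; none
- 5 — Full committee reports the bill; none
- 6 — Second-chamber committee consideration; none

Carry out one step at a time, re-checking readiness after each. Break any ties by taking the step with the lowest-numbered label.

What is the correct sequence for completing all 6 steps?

4 1 2 5 6 3

Nothing is required for 4, 5 and 6. 4 has the earlier label → 4 first.
1 and 2 now also ready, so the ready set is {1, 2, 5, 6}; 1 has the earlier label → 1.
Ready: 2, 5 and 6. 2 has the earlier label → 2.
5 and 6 are both available; 5 has the earlier label → 5.
That leaves 6 as the only ready step → 6.
3 needed 6, now all done → 3.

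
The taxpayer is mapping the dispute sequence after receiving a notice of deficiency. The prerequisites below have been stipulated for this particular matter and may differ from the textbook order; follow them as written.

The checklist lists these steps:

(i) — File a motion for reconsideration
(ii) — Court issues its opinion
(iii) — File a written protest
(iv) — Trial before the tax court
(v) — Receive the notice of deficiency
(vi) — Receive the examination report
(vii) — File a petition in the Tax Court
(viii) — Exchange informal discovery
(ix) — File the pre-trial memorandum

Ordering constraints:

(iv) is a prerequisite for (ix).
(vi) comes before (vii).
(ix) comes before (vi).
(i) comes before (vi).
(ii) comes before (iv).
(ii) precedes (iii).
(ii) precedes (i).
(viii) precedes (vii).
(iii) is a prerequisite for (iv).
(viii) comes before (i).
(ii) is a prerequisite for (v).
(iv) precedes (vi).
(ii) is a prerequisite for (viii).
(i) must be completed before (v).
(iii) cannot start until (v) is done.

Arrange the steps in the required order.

(ii) (viii) (i) (v) (iii) (iv) (ix) (vi) (vii)

Only (ii) has no prerequisites, so it is first.
(viii) is the only step now ready → (viii).
That leaves (i) as the only ready step → (i).
Next only (v) has its prerequisites met → (v).
(iii) needed (ii) and (v), now all done → (iii).
(iv) needed (ii) and (iii), now all done → (iv).
(ix) is the only step now ready → (ix).
(vi) is the only step now ready → (vi).
That leaves (vii) as the only ready step → (vii).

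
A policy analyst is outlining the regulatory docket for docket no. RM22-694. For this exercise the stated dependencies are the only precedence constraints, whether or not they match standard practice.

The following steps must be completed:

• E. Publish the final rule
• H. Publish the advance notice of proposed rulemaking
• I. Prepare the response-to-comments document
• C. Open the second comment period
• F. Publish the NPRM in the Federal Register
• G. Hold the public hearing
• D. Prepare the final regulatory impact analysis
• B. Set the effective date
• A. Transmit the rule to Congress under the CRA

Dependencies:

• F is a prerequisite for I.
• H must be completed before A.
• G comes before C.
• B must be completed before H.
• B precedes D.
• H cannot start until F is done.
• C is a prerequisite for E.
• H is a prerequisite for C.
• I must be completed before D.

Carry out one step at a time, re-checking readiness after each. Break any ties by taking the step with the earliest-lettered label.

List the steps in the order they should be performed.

B, F, G, H, A, C, E, I, D

Nothing is required for B, F and G. B has the earlier label → B first.
F and G are both available; F has the earlier label → F.
H and I now also ready, so the ready set is {G, H, I}; G has the earlier label → G.
H and I are both available; H has the earlier label → H.
A, C and I are all available; A has the earlier label → A.
Ready: C and I. C has the earlier label → C.
Ready: E and I. E has the earlier label → E.
I needed F, now all done → I.
That leaves D as the only ready step → D.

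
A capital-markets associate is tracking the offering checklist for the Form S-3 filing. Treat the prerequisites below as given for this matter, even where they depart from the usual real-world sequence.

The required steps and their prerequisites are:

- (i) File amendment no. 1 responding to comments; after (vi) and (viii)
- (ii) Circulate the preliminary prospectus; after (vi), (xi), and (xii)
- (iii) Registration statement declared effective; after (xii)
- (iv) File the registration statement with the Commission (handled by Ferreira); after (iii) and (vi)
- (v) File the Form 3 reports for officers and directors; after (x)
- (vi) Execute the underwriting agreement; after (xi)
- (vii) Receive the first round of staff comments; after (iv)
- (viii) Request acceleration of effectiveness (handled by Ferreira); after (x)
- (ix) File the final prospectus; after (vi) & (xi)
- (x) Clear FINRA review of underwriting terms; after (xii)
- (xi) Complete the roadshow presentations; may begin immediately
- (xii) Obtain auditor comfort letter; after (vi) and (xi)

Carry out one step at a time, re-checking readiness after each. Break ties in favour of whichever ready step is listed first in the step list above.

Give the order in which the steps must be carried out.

(xi) is the only step with nothing outstanding, so it goes first.
(vi) is the only step now ready → (vi).
(ix) and (xii) are both available; (ix) is listed earlier → (ix).
(xii) needed (vi) and (xi), now all done → (xii).
Now (ii), (iii) and (x) have their prerequisites met. (ii) is listed earlier, so (ii) next.
Now (iii) and (x) have their prerequisites met. (iii) is listed earlier, so (iii) next.
(iv) now also ready, so the ready set is {(iv), (x)}; (iv) is listed earlier → (iv).
(vii) now also ready, so the ready set is {(vii), (x)}; (vii) is listed earlier → (vii).
Next only (x) has its prerequisites met → (x).
(v) and (viii) are both available; (v) is listed earlier → (v).
(viii) needed (x), now all done → (viii).
Next only (i) has its prerequisites met → (i).

(xi), (vi), (ix), (xii), (ii), (iii), (iv), (vii), (x), (v), (viii), (i)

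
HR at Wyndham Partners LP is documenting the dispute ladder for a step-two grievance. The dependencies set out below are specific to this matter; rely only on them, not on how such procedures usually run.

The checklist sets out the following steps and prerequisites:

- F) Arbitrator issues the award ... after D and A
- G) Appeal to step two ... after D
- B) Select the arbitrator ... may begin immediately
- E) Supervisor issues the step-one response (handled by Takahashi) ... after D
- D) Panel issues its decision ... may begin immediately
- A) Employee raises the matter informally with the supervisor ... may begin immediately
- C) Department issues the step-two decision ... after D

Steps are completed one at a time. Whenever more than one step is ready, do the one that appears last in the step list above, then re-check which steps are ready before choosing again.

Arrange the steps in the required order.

A, D, C, E, B, G, F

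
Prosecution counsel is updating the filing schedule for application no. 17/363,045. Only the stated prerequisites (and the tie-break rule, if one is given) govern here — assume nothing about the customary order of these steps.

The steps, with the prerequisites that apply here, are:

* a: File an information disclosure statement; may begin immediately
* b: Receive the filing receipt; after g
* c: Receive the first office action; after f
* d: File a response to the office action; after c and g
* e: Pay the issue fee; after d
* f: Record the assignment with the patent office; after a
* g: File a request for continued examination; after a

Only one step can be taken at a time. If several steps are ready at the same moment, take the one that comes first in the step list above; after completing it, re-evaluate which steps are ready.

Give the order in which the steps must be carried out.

a has no prerequisites → a first.
Ready: f and g. f is listed earlier → f.
c now also ready, so the ready set is {c, g}; c is listed earlier → c.
g needed a, now all done → g.
Now b and d have their prerequisites met. b is listed earlier, so b next.
That leaves d as the only ready step → d.
e needed d, now all done → e.

a f c g b d e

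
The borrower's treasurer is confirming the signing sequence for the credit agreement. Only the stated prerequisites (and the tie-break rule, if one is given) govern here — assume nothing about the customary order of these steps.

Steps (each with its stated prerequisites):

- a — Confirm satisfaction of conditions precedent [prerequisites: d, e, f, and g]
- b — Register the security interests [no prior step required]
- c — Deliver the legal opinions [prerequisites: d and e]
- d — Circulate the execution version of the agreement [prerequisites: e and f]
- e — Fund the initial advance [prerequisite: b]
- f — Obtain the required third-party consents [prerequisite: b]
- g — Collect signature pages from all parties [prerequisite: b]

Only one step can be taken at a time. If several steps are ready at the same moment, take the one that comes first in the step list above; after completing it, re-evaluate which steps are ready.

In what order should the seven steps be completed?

Only b has no prerequisites, so it is first.
e, f and g are all available; e is listed earlier → e.
f and g are both available; f is listed earlier → f.
d now also ready, so the ready set is {d, g}; d is listed earlier → d.
c and g are both available; c is listed earlier → c.
g is the only step now ready → g.
Next only a has its prerequisites met → a.

b e f d c g a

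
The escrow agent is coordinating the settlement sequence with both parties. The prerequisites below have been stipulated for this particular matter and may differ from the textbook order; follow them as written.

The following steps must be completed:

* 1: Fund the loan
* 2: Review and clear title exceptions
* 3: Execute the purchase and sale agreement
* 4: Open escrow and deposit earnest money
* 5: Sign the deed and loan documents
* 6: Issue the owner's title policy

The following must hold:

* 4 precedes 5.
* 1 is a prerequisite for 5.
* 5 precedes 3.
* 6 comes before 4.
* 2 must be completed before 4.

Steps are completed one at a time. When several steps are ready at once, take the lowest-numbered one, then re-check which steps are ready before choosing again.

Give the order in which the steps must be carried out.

1 → 2 → 6 → 4 → 5 → 3

1, 2 and 6 have no prerequisites; 1 has the earlier label, so 1 is first.
Now 2 and 6 have their prerequisites met. 2 has the earlier label, so 2 next.
That leaves 6 as the only ready step → 6.
That leaves 4 as the only ready step → 4.
5 is the only step now ready → 5.
3 is the only step now ready → 3.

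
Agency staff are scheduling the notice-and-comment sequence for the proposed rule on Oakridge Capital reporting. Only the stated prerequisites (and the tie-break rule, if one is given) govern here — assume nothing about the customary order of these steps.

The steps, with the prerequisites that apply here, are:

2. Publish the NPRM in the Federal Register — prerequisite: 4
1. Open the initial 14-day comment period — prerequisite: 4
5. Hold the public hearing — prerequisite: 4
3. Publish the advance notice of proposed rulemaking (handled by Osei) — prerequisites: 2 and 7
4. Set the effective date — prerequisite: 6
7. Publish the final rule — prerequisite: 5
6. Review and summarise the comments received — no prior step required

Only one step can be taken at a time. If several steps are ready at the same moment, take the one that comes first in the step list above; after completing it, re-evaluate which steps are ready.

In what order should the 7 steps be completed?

Only 6 has no prerequisites, so it is first.
4 needed 6, now all done → 4.
2, 1 and 5 are all available; 2 is listed earlier → 2.
Now 1 and 5 have their prerequisites met. 1 is listed earlier, so 1 next.
Next only 5 has its prerequisites met → 5.
7 needed 5, now all done → 7.
3 is the only step now ready → 3.

6 4 2 1 5 7 3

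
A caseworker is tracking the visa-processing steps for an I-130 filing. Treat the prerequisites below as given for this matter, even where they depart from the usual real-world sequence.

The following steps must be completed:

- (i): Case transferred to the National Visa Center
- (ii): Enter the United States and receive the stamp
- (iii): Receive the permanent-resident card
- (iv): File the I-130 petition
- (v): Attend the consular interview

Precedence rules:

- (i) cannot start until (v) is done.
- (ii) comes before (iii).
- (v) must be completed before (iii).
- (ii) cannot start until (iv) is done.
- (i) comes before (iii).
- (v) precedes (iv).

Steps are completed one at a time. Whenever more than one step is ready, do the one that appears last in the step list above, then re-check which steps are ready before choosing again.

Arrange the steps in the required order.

(v) is the only step with nothing outstanding, so it goes first.
Ready: (iv) and (i). (iv) is listed later → (iv).
(ii) and (i) are both available; (ii) is listed later → (ii).
(i) is the only step now ready → (i).
Next only (iii) has its prerequisites met → (iii).

(v) (iv) (ii) (i) (iii)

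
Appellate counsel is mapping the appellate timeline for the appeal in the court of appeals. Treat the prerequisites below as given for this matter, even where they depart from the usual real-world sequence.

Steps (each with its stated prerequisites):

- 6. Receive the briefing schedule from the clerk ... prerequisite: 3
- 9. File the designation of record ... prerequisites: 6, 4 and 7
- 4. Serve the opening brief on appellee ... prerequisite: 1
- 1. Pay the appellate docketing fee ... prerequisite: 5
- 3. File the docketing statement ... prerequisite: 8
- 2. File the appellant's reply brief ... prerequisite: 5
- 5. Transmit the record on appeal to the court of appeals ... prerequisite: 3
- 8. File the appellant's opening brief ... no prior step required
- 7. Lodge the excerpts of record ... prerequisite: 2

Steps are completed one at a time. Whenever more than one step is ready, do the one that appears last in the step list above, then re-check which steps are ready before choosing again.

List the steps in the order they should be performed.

8 → 3 → 5 → 2 → 7 → 1 → 4 → 6 → 9

8 has no prerequisites → 8 first.
Next only 3 has its prerequisites met → 3.
5 and 6 are both available; 5 is listed later → 5.
2, 1 and 6 are all available; 2 is listed later → 2.
7 now also ready, so the ready set is {7, 1, 6}; 7 is listed later → 7.
Ready: 1 and 6. 1 is listed later → 1.
4 now also ready, so the ready set is {4, 6}; 4 is listed later → 4.
Next only 6 has its prerequisites met → 6.
9 needed 7, 4 and 6, now all done → 9.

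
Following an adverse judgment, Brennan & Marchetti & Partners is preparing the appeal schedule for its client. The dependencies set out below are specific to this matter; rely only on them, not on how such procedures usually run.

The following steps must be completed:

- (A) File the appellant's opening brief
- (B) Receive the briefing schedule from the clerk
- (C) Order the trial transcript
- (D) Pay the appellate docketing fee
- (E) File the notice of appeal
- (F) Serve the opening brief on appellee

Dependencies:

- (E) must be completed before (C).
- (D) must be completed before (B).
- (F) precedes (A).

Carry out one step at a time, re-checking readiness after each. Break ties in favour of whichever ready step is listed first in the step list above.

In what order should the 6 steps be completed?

(D), (E) and (F) have no prerequisites; (D) is listed earlier, so (D) is first.
(B) now also ready, so the ready set is {(B), (E), (F)}; (B) is listed earlier → (B).
Now (E) and (F) have their prerequisites met. (E) is listed earlier, so (E) next.
(C) now also ready, so the ready set is {(C), (F)}; (C) is listed earlier → (C).
(F) is the only step now ready → (F).
Next only (A) has its prerequisites met → (A).

(D) → (B) → (E) → (C) → (F) → (A)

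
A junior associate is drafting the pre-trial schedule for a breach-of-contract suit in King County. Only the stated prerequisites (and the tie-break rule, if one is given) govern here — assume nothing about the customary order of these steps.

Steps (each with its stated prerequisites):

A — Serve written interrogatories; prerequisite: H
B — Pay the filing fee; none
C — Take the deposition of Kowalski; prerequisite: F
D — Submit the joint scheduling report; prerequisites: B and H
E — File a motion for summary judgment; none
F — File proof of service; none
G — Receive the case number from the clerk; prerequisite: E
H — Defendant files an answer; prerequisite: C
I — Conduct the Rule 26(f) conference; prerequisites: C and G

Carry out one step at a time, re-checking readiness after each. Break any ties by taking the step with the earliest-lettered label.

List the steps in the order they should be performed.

B, E, F, C, G, H, A, D, I

Nothing is required for B, E and F. B has the earlier label → B first.
Ready: E and F. E has the earlier label → E.
G now also ready, so the ready set is {F, G}; F has the earlier label → F.
C and G are both available; C has the earlier label → C.
Ready: G and H. G has the earlier label → G.
Now H and I have their prerequisites met. H has the earlier label, so H next.
A and D now also ready, so the ready set is {A, D, I}; A has the earlier label → A.
D and I are both available; D has the earlier label → D.
Next only I has its prerequisites met → I.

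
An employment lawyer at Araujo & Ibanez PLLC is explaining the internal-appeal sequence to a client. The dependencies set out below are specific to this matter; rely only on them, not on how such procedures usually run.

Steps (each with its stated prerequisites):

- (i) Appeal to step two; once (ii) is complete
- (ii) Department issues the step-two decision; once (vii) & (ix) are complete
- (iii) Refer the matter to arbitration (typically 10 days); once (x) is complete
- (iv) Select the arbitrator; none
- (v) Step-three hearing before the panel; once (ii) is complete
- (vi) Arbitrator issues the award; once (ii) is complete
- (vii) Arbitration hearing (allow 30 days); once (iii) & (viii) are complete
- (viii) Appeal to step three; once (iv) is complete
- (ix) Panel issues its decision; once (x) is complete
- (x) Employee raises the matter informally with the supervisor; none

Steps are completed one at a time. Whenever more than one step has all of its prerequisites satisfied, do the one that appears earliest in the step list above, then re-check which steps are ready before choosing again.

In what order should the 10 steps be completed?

(iv), (viii), (x), (iii), (vii), (ix), (ii), (i), (v), (vi)

(iv) and (x) have no prerequisites; (iv) is listed earlier, so (iv) is first.
(viii) now also ready, so the ready set is {(viii), (x)}; (viii) is listed earlier → (viii).
Next only (x) has its prerequisites met → (x).
Ready: (iii) and (ix). (iii) is listed earlier → (iii).
(vii) now also ready, so the ready set is {(vii), (ix)}; (vii) is listed earlier → (vii).
Next only (ix) has its prerequisites met → (ix).
(ii) needed (vii) and (ix), now all done → (ii).
(i), (v) and (vi) are all available; (i) is listed earlier → (i).
Ready: (v) and (vi). (v) is listed earlier → (v).
(vi) needed (ii), now all done → (vi).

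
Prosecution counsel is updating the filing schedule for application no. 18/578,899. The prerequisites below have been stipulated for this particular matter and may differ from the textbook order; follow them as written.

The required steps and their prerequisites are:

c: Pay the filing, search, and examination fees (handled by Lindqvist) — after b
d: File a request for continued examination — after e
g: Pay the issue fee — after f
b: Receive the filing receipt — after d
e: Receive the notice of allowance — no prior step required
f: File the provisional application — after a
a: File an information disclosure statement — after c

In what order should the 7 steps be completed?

e, d, b, c, a, f, g

e has no prerequisites → e first.
d needed e, now all done → d.
That leaves b as the only ready step → b.
c needed b, now all done → c.
a is the only step now ready → a.
Next only f has its prerequisites met → f.
g needed f, now all done → g.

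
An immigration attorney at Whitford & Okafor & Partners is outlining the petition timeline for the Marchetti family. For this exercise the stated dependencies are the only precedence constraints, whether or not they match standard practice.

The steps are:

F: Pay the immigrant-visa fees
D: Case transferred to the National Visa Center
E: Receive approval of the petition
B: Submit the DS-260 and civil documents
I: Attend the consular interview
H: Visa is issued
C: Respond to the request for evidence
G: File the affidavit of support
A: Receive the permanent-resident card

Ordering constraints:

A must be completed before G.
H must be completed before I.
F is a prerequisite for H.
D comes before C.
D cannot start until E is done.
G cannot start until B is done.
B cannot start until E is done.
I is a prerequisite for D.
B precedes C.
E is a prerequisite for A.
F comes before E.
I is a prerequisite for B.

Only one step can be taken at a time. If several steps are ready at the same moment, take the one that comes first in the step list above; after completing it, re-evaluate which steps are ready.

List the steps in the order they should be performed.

F is the only step with nothing outstanding, so it goes first.
E and H are both available; E is listed earlier → E.
A now also ready, so the ready set is {H, A}; H is listed earlier → H.
Ready: I and A. I is listed earlier → I.
D and B now also ready, so the ready set is {D, B, A}; D is listed earlier → D.
Now B and A have their prerequisites met. B is listed earlier, so B next.
C and A are both available; C is listed earlier → C.
A is the only step now ready → A.
G needed B and A, now all done → G.

F, E, H, I, D, B, C, A, G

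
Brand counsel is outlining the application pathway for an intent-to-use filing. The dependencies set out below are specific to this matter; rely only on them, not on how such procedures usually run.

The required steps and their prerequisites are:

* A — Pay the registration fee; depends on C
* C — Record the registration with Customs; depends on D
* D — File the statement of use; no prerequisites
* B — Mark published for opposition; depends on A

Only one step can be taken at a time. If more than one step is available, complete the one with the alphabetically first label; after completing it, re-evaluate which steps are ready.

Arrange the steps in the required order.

Only D has no prerequisites, so it is first.
That leaves C as the only ready step → C.
Next only A has its prerequisites met → A.
B needed A, now all done → B.

D → C → A → B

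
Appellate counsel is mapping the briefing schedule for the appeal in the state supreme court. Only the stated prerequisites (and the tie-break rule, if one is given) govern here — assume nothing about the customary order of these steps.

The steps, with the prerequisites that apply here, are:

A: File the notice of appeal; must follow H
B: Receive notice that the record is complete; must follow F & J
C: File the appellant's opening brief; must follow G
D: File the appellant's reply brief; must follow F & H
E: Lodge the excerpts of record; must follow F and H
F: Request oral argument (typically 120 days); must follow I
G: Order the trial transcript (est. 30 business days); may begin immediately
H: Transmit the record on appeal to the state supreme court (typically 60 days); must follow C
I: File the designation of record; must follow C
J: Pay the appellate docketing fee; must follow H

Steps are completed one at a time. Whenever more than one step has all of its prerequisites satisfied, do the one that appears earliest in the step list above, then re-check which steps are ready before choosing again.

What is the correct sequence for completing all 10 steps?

Only G has no prerequisites, so it is first.
C is the only step now ready → C.
Ready: H and I. H is listed earlier → H.
Ready: A, I and J. A is listed earlier → A.
Ready: I and J. I is listed earlier → I.
F now also ready, so the ready set is {F, J}; F is listed earlier → F.
Now D, E and J have their prerequisites met. D is listed earlier, so D next.
Ready: E and J. E is listed earlier → E.
J is the only step now ready → J.
B needed F and J, now all done → B.

G → C → H → A → I → F → D → E → J → B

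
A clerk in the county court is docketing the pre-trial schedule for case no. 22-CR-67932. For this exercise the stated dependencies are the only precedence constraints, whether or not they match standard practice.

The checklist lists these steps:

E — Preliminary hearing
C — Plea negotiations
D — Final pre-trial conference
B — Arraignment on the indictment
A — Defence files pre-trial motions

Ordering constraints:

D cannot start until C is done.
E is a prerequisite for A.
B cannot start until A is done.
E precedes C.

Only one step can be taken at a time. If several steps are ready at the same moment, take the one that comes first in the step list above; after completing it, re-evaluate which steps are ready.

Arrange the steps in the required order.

E → C → D → A → B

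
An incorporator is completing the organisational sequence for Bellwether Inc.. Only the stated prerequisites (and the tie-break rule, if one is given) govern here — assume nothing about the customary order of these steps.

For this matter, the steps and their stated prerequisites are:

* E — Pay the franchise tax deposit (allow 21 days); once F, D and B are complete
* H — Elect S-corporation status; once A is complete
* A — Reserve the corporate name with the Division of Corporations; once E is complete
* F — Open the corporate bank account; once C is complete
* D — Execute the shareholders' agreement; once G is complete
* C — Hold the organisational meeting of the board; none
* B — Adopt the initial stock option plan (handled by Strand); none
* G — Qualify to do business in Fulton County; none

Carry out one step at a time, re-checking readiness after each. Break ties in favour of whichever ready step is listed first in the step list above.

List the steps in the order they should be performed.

C F B G D E A H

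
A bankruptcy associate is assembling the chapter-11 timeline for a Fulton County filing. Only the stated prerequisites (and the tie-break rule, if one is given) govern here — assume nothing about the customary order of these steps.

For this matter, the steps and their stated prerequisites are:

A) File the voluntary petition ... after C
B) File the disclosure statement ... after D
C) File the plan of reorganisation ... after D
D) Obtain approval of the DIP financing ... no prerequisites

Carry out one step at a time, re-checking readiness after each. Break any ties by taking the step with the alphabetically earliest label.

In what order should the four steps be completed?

D, B, C, A

Only D has no prerequisites, so it is first.
Ready: B and C. B has the earlier label → B.
C needed D, now all done → C.
Next only A has its prerequisites met → A.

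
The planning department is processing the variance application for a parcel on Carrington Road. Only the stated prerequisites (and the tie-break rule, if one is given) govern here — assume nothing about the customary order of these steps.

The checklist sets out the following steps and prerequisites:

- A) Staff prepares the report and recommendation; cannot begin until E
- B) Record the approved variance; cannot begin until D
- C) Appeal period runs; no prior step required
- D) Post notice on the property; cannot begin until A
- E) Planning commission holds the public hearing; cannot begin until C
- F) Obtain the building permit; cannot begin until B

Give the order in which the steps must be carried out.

C → E → A → D → B → F

C is the only step with nothing outstanding, so it goes first.
E is the only step now ready → E.
A needed E, now all done → A.
D needed A, now all done → D.
That leaves B as the only ready step → B.
F needed B, now all done → F.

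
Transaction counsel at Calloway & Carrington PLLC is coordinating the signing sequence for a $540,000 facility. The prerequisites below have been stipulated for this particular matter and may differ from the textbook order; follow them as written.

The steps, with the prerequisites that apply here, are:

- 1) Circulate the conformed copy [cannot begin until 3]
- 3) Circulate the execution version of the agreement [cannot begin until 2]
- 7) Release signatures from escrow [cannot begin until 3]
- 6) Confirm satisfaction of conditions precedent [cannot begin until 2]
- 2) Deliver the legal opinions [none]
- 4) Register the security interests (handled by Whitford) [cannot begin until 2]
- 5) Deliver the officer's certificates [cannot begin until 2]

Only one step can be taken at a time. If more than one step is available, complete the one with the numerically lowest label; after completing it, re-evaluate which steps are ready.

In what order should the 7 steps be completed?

2, 3, 1, 4, 5, 6, 7

Only 2 has no prerequisites, so it is first.
3, 4, 5 and 6 are all available; 3 has the earlier label → 3.
Ready: 1, 4, 5, 6 and 7. 1 has the earlier label → 1.
Now 4, 5, 6 and 7 have their prerequisites met. 4 has the earlier label, so 4 next.
Ready: 5, 6 and 7. 5 has the earlier label → 5.
6 and 7 are both available; 6 has the earlier label → 6.
Next only 7 has its prerequisites met → 7.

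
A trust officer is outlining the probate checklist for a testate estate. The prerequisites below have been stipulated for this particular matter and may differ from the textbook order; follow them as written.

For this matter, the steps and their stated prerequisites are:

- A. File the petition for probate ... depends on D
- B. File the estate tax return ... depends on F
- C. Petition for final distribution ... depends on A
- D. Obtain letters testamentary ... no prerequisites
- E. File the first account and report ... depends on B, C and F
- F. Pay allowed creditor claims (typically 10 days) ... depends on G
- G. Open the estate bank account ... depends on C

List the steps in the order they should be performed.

D A C G F B E

Only D has no prerequisites, so it is first.
Next only A has its prerequisites met → A.
Next only C has its prerequisites met → C.
That leaves G as the only ready step → G.
F needed G, now all done → F.
Next only B has its prerequisites met → B.
That leaves E as the only ready step → E.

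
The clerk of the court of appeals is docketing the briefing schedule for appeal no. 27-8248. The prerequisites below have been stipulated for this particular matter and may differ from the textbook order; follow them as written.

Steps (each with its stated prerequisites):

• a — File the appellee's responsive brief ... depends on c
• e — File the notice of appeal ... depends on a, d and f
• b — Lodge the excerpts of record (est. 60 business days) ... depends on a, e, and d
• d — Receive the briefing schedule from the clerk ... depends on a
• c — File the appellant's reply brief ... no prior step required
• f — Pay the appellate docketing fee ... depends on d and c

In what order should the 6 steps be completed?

c has no prerequisites → c first.
a needed c, now all done → a.
Next only d has its prerequisites met → d.
That leaves f as the only ready step → f.
e needed a, d and f, now all done → e.
b needed a, e and d, now all done → b.

c, a, d, f, e, b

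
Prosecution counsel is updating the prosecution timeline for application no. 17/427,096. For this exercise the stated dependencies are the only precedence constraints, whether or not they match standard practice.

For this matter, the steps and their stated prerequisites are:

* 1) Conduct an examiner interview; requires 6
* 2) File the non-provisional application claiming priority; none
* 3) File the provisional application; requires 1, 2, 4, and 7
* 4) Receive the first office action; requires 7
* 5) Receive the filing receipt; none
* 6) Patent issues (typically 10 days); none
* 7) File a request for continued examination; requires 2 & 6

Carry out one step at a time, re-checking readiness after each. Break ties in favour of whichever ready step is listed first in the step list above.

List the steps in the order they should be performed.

2, 5, 6, 1, 7, 4, 3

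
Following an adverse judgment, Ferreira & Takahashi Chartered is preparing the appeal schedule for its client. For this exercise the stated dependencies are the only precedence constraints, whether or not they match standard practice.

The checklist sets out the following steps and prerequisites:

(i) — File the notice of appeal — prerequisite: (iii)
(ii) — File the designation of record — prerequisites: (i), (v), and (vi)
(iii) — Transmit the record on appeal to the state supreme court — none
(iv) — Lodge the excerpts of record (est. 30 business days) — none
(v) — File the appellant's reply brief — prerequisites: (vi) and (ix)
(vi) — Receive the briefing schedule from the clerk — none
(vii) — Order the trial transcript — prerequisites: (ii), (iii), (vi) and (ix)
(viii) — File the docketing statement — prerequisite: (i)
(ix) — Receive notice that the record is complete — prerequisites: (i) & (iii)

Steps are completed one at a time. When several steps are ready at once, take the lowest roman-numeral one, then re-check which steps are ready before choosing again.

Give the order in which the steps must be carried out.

(iii), (iv) and (vi) have no prerequisites; (iii) has the earlier label, so (iii) is first.
(i) now also ready, so the ready set is {(i), (iv), (vi)}; (i) has the earlier label → (i).
(viii) and (ix) now also ready, so the ready set is {(iv), (vi), (viii), (ix)}; (iv) has the earlier label → (iv).
Now (vi), (viii) and (ix) have their prerequisites met. (vi) has the earlier label, so (vi) next.
Now (viii) and (ix) have their prerequisites met. (viii) has the earlier label, so (viii) next.
Next only (ix) has its prerequisites met → (ix).
That leaves (v) as the only ready step → (v).
That leaves (ii) as the only ready step → (ii).
Next only (vii) has its prerequisites met → (vii).

(iii), (i), (iv), (vi), (viii), (ix), (v), (ii), (vii)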